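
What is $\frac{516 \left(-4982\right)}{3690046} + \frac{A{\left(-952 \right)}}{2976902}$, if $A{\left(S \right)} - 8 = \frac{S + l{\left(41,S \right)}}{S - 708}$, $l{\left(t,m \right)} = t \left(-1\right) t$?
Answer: $- \frac{6351759526354921}{9117471413518360} \approx -0.69666$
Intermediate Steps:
$l{\left(t,m \right)} = - t^{2}$ ($l{\left(t,m \right)} = - t t = - t^{2}$)
$A{\left(S \right)} = 8 + \frac{-1681 + S}{-708 + S}$ ($A{\left(S \right)} = 8 + \frac{S - 41^{2}}{S - 708} = 8 + \frac{S - 1681}{-708 + S} = 8 + \frac{-1681 + S}{-708 + S}$)
$\frac{516 \left(-4982\right)}{3690046} + \frac{A{\left(-952 \right)}}{2976902} = \frac{516 \left(-4982\right)}{3690046} + \frac{\frac{1}{-708 - 952} \left(-7345 + 9 \left(-952\right)\right)}{2976902} = \left(-2570712\right) \frac{1}{3690046} + \frac{-7345 - 8568}{-1660} \cdot \frac{1}{2976902} = - \frac{1285356}{1845023} + \left(- \frac{1}{1660}\right) \left(-15913\right) \frac{1}{2976902} = - \frac{1285356}{1845023} + \frac{15913}{1660} \cdot \frac{1}{2976902} = - \frac{1285356}{1845023} + \frac{15913}{4941657320} = - \frac{6351759526354921}{9117471413518360}$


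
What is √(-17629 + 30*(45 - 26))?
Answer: I*√17059 ≈ 130.61*I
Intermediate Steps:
√(-17629 + 30*(45 - 26)) = √(-17629 + 30*19) = √(-17629 + 570) = √(-17059) = I*√17059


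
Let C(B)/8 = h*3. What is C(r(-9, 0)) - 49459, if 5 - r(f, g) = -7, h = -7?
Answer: -49627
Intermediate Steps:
r(f, g) = 12 (r(f, g) = 5 - 1*(-7) = 5 + 7 = 12)
C(B) = -168 (C(B) = 8*(-7*3) = 8*(-21) = -168)
C(r(-9, 0)) - 49459 = -168 - 49459 = -49627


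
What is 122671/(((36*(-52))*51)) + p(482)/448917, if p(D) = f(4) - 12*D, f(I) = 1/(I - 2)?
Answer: -18540419873/14286334608 ≈ -1.2978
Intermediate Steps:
f(I) = 1/(-2 + I)
p(D) = ½ - 12*D (p(D) = 1/(-2 + 4) - 12*D = 1/2 - 12*D = ½ - 12*D)
122671/(((36*(-52))*51)) + p(482)/448917 = 122671/(((36*(-52))*51)) + (½ - 12*482)/448917 = 122671/((-1872*51)) + (½ - 5784)*(1/448917) = 122671/(-95472) - 11567/2*1/448917 = 122671*(-1/95472) - 11567/897834 = -122671/95472 - 11567/897834 = -18540419873/14286334608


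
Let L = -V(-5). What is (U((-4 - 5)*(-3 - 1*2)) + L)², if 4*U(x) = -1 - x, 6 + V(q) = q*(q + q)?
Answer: 12321/4 ≈ 3080.3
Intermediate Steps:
V(q) = -6 + 2*q² (V(q) = -6 + q*(q + q) = -6 + q*(2*q) = -6 + 2*q²)
L = -44 (L = -(-6 + 2*(-5)²) = -(-6 + 2*25) = -(-6 + 50) = -1*44 = -44)
U(x) = -¼ - x/4 (U(x) = (-1 - x)/4 = -¼ - x/4)
(U((-4 - 5)*(-3 - 1*2)) + L)² = ((-¼ - (-4 - 5)*(-3 - 1*2)/4) - 44)² = ((-¼ - (-9)*(-3 - 2)/4) - 44)² = ((-¼ - (-9)*(-5)/4) - 44)² = ((-¼ - ¼*45) - 44)² = ((-¼ - 45/4) - 44)² = (-23/2 - 44)² = (-111/2)² = 12321/4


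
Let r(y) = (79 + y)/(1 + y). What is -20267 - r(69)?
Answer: -709419/35 ≈ -20269.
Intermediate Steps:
r(y) = (79 + y)/(1 + y)
-20267 - r(69) = -20267 - (79 + 69)/(1 + 69) = -20267 - 148/70 = -20267 - 1*74/35 = -20267 - 74/35 = -709419/35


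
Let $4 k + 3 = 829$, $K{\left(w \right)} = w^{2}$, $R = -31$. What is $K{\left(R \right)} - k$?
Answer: $\frac{1509}{2} \approx 754.5$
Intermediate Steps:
$k = \frac{413}{2}$ ($k = - \frac{3}{4} + \frac{1}{4} \cdot 829 = - \frac{3}{4} + \frac{829}{4} = \frac{413}{2} \approx 206.5$)
$K{\left(R \right)} - k = \left(-31\right)^{2} - \frac{413}{2} = 961 - \frac{413}{2} = \frac{1509}{2}$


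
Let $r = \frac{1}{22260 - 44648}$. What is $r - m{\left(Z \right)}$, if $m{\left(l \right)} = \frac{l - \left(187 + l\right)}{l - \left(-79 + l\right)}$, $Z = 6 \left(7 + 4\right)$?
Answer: $\frac{4186477}{1768652} \approx 2.367$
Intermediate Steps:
$Z = 66$ ($Z = 6 \cdot 11 = 66$)
$m{\left(l \right)} = - \frac{187}{79}$
$r = - \frac{1}{22388}$ ($r = \frac{1}{-22388} = - \frac{1}{22388} \approx -4.4667 \cdot 10^{-5}$)
$r - m{\left(Z \right)} = - \frac{1}{22388} - - \frac{187}{79} = - \frac{1}{22388} + \frac{187}{79} = \frac{4186477}{1768652}$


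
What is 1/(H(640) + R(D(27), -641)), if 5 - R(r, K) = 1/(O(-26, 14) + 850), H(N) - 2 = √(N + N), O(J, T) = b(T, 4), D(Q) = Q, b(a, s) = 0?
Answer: -5056650/889409399 + 11560000*√5/889409399 ≈ 0.023378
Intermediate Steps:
O(J, T) = 0
H(N) = 2 + √2*√N (H(N) = 2 + √(N + N) = 2 + √(2*N) = 2 + √2*√N)
R(r, K) = 4249/850 (R(r, K) = 5 - 1/(0 + 850) = 5 - 1/850 = 4249/850)
1/(H(640) + R(D(27), -641)) = 1/((2 + √2*√640) + 4249/850) = 1/((2 + √2*(8*√10)) + 4249/850) = 1/((2 + 16*√5) + 4249/850) = 1/(5949/850 + 16*√5)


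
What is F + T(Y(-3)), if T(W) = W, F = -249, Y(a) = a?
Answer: -252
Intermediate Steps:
F + T(Y(-3)) = -249 - 3 = -252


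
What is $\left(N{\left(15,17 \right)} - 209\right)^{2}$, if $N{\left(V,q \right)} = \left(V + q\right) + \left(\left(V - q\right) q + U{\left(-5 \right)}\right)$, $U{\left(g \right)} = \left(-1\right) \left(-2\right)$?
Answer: $43681$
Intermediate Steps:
$U{\left(g \right)} = 2$
$N{\left(V,q \right)} = 2 + V + q + q \left(V - q\right)$ ($N{\left(V,q \right)} = \left(V + q\right) + \left(\left(V - q\right) q + 2\right) = \left(V + q\right) + \left(q \left(V - q\right) + 2\right) = \left(V + q\right) + \left(2 + q \left(V - q\right)\right) = 2 + V + q + q \left(V - q\right)$)
$\left(N{\left(15,17 \right)} - 209\right)^{2} = \left(\left(2 + 15 + 17 - 17^{2} + 15 \cdot 17\right) - 209\right)^{2} = \left(\left(2 + 15 + 17 - 289 + 255\right) - 209\right)^{2} = \left(0 - 209\right)^{2} = \left(-209\right)^{2} = 43681$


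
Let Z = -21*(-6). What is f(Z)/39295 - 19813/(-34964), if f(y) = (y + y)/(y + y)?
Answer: 778586799/1373910380 ≈ 0.56669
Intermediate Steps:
Z = 126
f(y) = 1 (f(y) = (2*y)/((2*y)) = (2*y)*(1/(2*y)) = 1)
f(Z)/39295 - 19813/(-34964) = 1/39295 - 19813/(-34964) = 1*(1/39295) - 19813*(-1/34964) = 1/39295 + 19813/34964 = 778586799/1373910380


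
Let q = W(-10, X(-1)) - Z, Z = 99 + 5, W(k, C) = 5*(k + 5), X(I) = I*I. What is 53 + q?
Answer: -76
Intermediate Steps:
X(I) = I²
W(k, C) = 25 + 5*k (W(k, C) = 5*(5 + k) = 25 + 5*k)
Z = 104
q = -129 (q = (25 + 5*(-10)) - 1*104 = (25 - 50) - 104 = -25 - 104 = -129)
53 + q = 53 - 129 = -76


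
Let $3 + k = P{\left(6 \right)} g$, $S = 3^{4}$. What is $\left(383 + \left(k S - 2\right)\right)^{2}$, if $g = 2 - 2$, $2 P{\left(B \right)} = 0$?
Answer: $19044$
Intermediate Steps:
$P{\left(B \right)} = 0$ ($P{\left(B \right)} = \frac{1}{2} \cdot 0 = 0$)
$g = 0$
$S = 81$
$k = -3$ ($k = -3 + 0 \cdot 0 = -3 + 0 = -3$)
$\left(383 + \left(k S - 2\right)\right)^{2} = \left(383 - 245\right)^{2} = 138^{2} = 19044$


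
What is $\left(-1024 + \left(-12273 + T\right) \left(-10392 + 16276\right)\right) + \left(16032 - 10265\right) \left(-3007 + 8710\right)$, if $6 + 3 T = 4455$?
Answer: $-30600183$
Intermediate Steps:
$T = 1483$ ($T = -2 + \frac{1}{3} \cdot 4455 = -2 + 1485 = 1483$)
$\left(-1024 + \left(-12273 + T\right) \left(-10392 + 16276\right)\right) + \left(16032 - 10265\right) \left(-3007 + 8710\right) = \left(-1024 + \left(-12273 + 1483\right) \left(-10392 + 16276\right)\right) + \left(16032 - 10265\right) \left(-3007 + 8710\right) = \left(-1024 - 63488360\right) + 5767 \cdot 5703 = \left(-1024 - 63488360\right) + 32889201 = -63489384 + 32889201 = -30600183$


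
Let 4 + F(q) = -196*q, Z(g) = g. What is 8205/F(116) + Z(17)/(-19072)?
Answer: -2614539/7228288 ≈ -0.36171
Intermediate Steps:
F(q) = -4 - 196*q
8205/F(116) + Z(17)/(-19072) = 8205/(-4 - 196*116) + 17/(-19072) = 8205/(-4 - 22736) + 17*(-1/19072) = 8205/(-22740) - 17/19072 = 8205*(-1/22740) - 17/19072 = -547/1516 - 17/19072 = -2614539/7228288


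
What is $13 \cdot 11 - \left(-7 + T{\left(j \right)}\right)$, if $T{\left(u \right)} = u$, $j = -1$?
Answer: $151$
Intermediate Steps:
$13 \cdot 11 - \left(-7 + T{\left(j \right)}\right) = 13 \cdot 11 + \left(7 - -1\right) = 143 + \left(7 + 1\right) = 143 + 8 = 151$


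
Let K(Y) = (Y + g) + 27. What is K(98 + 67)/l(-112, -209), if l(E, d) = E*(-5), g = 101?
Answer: 293/560 ≈ 0.52321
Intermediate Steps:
l(E, d) = -5*E
K(Y) = 128 + Y (K(Y) = (Y + 101) + 27 = (101 + Y) + 27 = 128 + Y)
K(98 + 67)/l(-112, -209) = (128 + (98 + 67))/((-5*(-112))) = (128 + 165)/560 = 293*(1/560) = 293/560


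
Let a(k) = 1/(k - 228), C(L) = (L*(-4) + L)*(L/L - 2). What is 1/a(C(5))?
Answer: -213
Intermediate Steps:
C(L) = 3*L (C(L) = (-4*L + L)*(1 - 2) = -3*L*(-1) = 3*L)
a(k) = 1/(-228 + k)
1/a(C(5)) = 1/(1/(-228 + 3*5)) = 1/(1/(-228 + 15)) = 1/(1/(-213)) = 1/(-1/213) = -213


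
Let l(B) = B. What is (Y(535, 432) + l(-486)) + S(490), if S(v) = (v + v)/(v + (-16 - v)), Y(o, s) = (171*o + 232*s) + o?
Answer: 766787/4 ≈ 1.9170e+5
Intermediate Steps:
Y(o, s) = 172*o + 232*s
S(v) = -v/8 (S(v) = (2*v)/(-16) = (2*v)*(-1/16) = -v/8)
(Y(535, 432) + l(-486)) + S(490) = ((172*535 + 232*432) - 486) - ⅛*490 = ((92020 + 100224) - 486) - 245/4 = (192244 - 486) - 245/4 = 191758 - 245/4 = 766787/4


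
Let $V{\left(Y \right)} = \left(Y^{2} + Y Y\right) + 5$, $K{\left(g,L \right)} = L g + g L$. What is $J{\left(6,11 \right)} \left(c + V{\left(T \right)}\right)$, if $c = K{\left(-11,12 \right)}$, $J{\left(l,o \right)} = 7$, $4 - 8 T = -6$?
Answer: $- \frac{14329}{8} \approx -1791.1$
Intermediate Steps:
$T = \frac{5}{4}$ ($T = \frac{1}{2} - - \frac{3}{4} = \frac{1}{2} + \frac{3}{4} = \frac{5}{4} \approx 1.25$)
$K{\left(g,L \right)} = 2 L g$ ($K{\left(g,L \right)} = L g + L g = 2 L g$)
$V{\left(Y \right)} = 5 + 2 Y^{2}$ ($V{\left(Y \right)} = \left(Y^{2} + Y^{2}\right) + 5 = 2 Y^{2} + 5 = 5 + 2 Y^{2}$)
$c = -264$ ($c = 2 \cdot 12 \left(-11\right) = -264$)
$J{\left(6,11 \right)} \left(c + V{\left(T \right)}\right) = 7 \left(-264 + \left(5 + 2 \left(\frac{5}{4}\right)^{2}\right)\right) = 7 \left(-264 + \left(5 + 2 \cdot \frac{25}{16}\right)\right) = 7 \left(-264 + \left(5 + \frac{25}{8}\right)\right) = 7 \left(-264 + \frac{65}{8}\right) = 7 \left(- \frac{2047}{8}\right) = - \frac{14329}{8}$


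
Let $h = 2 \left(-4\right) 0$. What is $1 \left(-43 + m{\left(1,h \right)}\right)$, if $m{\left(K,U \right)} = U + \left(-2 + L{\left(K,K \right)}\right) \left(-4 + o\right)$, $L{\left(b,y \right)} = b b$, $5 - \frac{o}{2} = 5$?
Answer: $-39$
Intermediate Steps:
$o = 0$ ($o = 10 - 10 = 0$)
$h = 0$ ($h = \left(-8\right) 0 = 0$)
$L{\left(b,y \right)} = b^{2}$
$m{\left(K,U \right)} = 8 + U - 4 K^{2}$ ($m{\left(K,U \right)} = U + \left(-2 + K^{2}\right) \left(-4 + 0\right) = U + \left(-2 + K^{2}\right) \left(-4\right) = U - \left(-8 + 4 K^{2}\right) = 8 + U - 4 K^{2}$)
$1 \left(-43 + m{\left(1,h \right)}\right) = 1 \left(-43 + \left(8 + 0 - 4 \cdot 1^{2}\right)\right) = 1 \left(-43 + \left(8 + 0 - 4\right)\right) = 1 \left(-43 + 4\right) = 1 \left(-39\right) = -39$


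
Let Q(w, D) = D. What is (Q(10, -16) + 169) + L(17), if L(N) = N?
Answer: 170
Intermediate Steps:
(Q(10, -16) + 169) + L(17) = (-16 + 169) + 17 = 153 + 17 = 170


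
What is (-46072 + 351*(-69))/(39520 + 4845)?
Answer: -70291/44365 ≈ -1.5844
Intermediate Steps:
(-46072 + 351*(-69))/(39520 + 4845) = (-46072 - 24219)/44365 = -70291*1/44365 = -70291/44365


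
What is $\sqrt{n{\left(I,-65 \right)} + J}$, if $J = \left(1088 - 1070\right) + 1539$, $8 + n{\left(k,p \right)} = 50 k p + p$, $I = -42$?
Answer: $112 \sqrt{11} \approx 371.46$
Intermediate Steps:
$n{\left(k,p \right)} = -8 + p + 50 k p$ ($n{\left(k,p \right)} = -8 + \left(50 k p + p\right) = -8 + \left(p + 50 k p\right) = -8 + p + 50 k p$)
$J = 1557$ ($J = 18 + 1539 = 1557$)
$\sqrt{n{\left(I,-65 \right)} + J} = \sqrt{\left(-8 - 65 + 50 \left(-42\right) \left(-65\right)\right) + 1557} = \sqrt{\left(-8 - 65 + 136500\right) + 1557} = \sqrt{136427 + 1557} = \sqrt{137984} = 112 \sqrt{11}$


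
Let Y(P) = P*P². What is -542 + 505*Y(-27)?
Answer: -9940457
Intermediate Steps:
Y(P) = P³
-542 + 505*Y(-27) = -542 + 505*(-27)³ = -542 + 505*(-19683) = -542 - 9939915 = -9940457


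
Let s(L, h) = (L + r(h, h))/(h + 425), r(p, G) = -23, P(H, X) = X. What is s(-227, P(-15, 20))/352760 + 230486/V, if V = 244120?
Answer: 2660383557/2817758690 ≈ 0.94415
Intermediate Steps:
s(L, h) = (-23 + L)/(425 + h) (s(L, h) = (L - 23)/(h + 425) = (-23 + L)/(425 + h))
s(-227, P(-15, 20))/352760 + 230486/V = ((-23 - 227)/(425 + 20))/352760 + 230486/244120 = (-250/445)*(1/352760) + 230486*(1/244120) = ((1/445)*(-250))*(1/352760) + 6779/7180 = -50/89*1/352760 + 6779/7180 = -5/3139564 + 6779/7180 = 2660383557/2817758690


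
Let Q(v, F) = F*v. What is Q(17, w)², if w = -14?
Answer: 56644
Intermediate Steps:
Q(17, w)² = (-14*17)² = (-238)² = 56644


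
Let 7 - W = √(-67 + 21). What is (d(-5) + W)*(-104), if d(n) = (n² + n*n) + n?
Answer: -5408 + 104*I*√46 ≈ -5408.0 + 705.36*I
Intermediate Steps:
d(n) = n + 2*n² (d(n) = (n² + n²) + n = 2*n² + n = n + 2*n²)
W = 7 - I*√46 (W = 7 - √(-67 + 21) = 7 - √(-46) = 7 - I*√46 ≈ 7.0 - 6.7823*I)
(d(-5) + W)*(-104) = (-5*(1 + 2*(-5)) + (7 - I*√46))*(-104) = (-5*(1 - 10) + (7 - I*√46))*(-104) = (-5*(-9) + (7 - I*√46))*(-104) = (45 + (7 - I*√46))*(-104) = (52 - I*√46)*(-104) = -5408 + 104*I*√46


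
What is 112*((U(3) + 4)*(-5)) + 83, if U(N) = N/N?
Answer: -2717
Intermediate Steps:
U(N) = 1
112*((U(3) + 4)*(-5)) + 83 = 112*((1 + 4)*(-5)) + 83 = 112*(5*(-5)) + 83 = 112*(-25) + 83 = -2800 + 83 = -2717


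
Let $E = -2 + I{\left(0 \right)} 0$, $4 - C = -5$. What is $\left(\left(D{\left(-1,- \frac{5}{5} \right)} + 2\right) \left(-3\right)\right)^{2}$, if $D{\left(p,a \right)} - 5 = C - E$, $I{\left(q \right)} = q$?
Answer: $2916$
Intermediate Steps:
$C = 9$ ($C = 4 - -5 = 4 + 5 = 9$)
$E = -2$ ($E = -2 + 0 \cdot 0 = -2 + 0 = -2$)
$D{\left(p,a \right)} = 16$ ($D{\left(p,a \right)} = 5 + \left(9 - -2\right) = 5 + \left(9 + 2\right) = 5 + 11 = 16$)
$\left(\left(D{\left(-1,- \frac{5}{5} \right)} + 2\right) \left(-3\right)\right)^{2} = \left(\left(16 + 2\right) \left(-3\right)\right)^{2} = \left(18 \left(-3\right)\right)^{2} = \left(-54\right)^{2} = 2916$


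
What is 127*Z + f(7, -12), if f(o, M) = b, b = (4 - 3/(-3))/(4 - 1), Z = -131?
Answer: -49906/3 ≈ -16635.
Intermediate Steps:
b = 5/3 (b = (4 - 3*(-⅓))/3 = (4 + 1)*(⅓) = 5*(⅓) = 5/3 ≈ 1.6667)
f(o, M) = 5/3
127*Z + f(7, -12) = 127*(-131) + 5/3 = -16637 + 5/3 = -49906/3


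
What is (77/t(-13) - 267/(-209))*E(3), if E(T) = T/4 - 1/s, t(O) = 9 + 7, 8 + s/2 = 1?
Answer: 468395/93632 ≈ 5.0025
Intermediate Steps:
s = -14 (s = -16 + 2*1 = -16 + 2 = -14)
t(O) = 16
E(T) = 1/14 + T/4 (E(T) = T/4 - 1/(-14) = T*(¼) - 1*(-1/14) = T/4 + 1/14 = 1/14 + T/4)
(77/t(-13) - 267/(-209))*E(3) = (77/16 - 267/(-209))*(1/14 + (¼)*3) = (77*(1/16) - 267*(-1/209))*(1/14 + ¾) = (77/16 + 267/209)*(23/28) = (20365/3344)*(23/28) = 468395/93632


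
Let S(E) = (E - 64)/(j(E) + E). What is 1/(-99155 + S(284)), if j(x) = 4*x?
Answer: -71/7039994 ≈ -1.0085e-5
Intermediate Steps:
S(E) = (-64 + E)/(5*E) (S(E) = (E - 64)/(4*E + E) = (-64 + E)/((5*E)) = (-64 + E)*(1/(5*E)) = (-64 + E)/(5*E))
1/(-99155 + S(284)) = 1/(-99155 + (⅕)*(-64 + 284)/284) = 1/(-99155 + (⅕)*(1/284)*220) = 1/(-99155 + 11/71) = 1/(-7039994/71) = -71/7039994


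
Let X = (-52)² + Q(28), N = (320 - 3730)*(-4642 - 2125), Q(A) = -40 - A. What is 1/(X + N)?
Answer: 1/23078106 ≈ 4.3331e-8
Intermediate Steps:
N = 23075470 (N = -3410*(-6767) = 23075470)
X = 2636 (X = (-52)² + (-40 - 1*28) = 2704 + (-40 - 28) = 2704 - 68 = 2636)
1/(X + N) = 1/(2636 + 23075470) = 1/23078106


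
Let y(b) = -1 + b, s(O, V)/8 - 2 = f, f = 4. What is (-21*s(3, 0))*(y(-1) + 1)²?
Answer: -1008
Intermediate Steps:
s(O, V) = 48 (s(O, V) = 16 + 8*4 = 16 + 32 = 48)
(-21*s(3, 0))*(y(-1) + 1)² = (-21*48)*((-1 - 1) + 1)² = -1008*(-2 + 1)² = -1008*(-1)² = -1008*1 = -1008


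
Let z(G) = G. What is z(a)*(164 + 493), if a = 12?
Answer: 7884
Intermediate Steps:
z(a)*(164 + 493) = 12*(164 + 493) = 12*657 = 7884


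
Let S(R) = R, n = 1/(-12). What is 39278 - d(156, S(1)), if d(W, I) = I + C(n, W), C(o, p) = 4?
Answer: 39273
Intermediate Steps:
n = -1/12 ≈ -0.083333
d(W, I) = 4 + I (d(W, I) = I + 4 = 4 + I)
39278 - d(156, S(1)) = 39278 - (4 + 1) = 39278 - 1*5 = 39278 - 5 = 39273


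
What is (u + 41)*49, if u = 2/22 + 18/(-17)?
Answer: 366814/187 ≈ 1961.6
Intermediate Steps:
u = -181/187 (u = 2*(1/22) + 18*(-1/17) = 1/11 - 18/17 = -181/187 ≈ -0.96791)
(u + 41)*49 = (-181/187 + 41)*49 = (7486/187)*49 = 366814/187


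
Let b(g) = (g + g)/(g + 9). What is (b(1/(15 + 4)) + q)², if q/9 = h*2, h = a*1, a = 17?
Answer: 692584489/7396 ≈ 93643.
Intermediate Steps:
h = 17 (h = 17*1 = 17)
b(g) = 2*g/(9 + g) (b(g) = (2*g)/(9 + g) = 2*g/(9 + g))
q = 306 (q = 9*(17*2) = 9*34 = 306)
(b(1/(15 + 4)) + q)² = (2/((15 + 4)*(9 + 1/(15 + 4))) + 306)² = (2/(19*(9 + 1/19)) + 306)² = (2*(1/19)/(9 + 1/19) + 306)² = (2*(1/19)/(172/19) + 306)² = (2*(1/19)*(19/172) + 306)² = (1/86 + 306)² = (26317/86)² = 692584489/7396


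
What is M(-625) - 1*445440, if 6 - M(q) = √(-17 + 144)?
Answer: -445434 - √127 ≈ -4.4545e+5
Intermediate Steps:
M(q) = 6 - √127 (M(q) = 6 - √(-17 + 144) = 6 - √127)
M(-625) - 1*445440 = (6 - √127) - 1*445440 = (6 - √127) - 445440 = -445434 - √127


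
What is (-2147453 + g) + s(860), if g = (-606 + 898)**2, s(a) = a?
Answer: -2061329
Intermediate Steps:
g = 85264 (g = 292**2 = 85264)
(-2147453 + g) + s(860) = (-2147453 + 85264) + 860 = -2062189 + 860 = -2061329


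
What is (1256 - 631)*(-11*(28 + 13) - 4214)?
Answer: -2915625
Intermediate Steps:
(1256 - 631)*(-11*(28 + 13) - 4214) = 625*(-11*41 - 4214) = 625*(-451 - 4214) = 625*(-4665) = -2915625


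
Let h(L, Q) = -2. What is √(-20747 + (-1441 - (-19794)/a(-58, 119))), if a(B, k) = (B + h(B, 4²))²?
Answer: I*√79857006/60 ≈ 148.94*I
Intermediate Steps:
a(B, k) = (-2 + B)² (a(B, k) = (B - 2)² = (-2 + B)²)
√(-20747 + (-1441 - (-19794)/a(-58, 119))) = √(-20747 + (-1441 - (-19794)/((-2 - 58)²))) = √(-20747 + (-1441 - (-19794)/((-60)²))) = √(-20747 + (-1441 - (-19794)/3600)) = √(-20747 + (-1441 - 1*(-3299/600))) = √(-20747 + (-1441 + 3299/600)) = √(-20747 - 861301/600) = √(-13309501/600) = I*√79857006/60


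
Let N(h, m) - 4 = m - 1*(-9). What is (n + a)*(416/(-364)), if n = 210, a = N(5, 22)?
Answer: -280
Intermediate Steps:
N(h, m) = 13 + m (N(h, m) = 4 + (m - 1*(-9)) = 4 + (m + 9) = 4 + (9 + m) = 13 + m)
a = 35 (a = 13 + 22 = 35)
(n + a)*(416/(-364)) = (210 + 35)*(416/(-364)) = 245*(416*(-1/364)) = 245*(-8/7) = -280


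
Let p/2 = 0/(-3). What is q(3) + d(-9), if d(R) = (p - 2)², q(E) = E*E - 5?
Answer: 8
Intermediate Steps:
p = 0 (p = 2*(0/(-3)) = 2*(0*(-⅓)) = 2*0 = 0)
q(E) = -5 + E² (q(E) = E² - 5 = -5 + E²)
d(R) = 4 (d(R) = (0 - 2)² = (-2)² = 4)
q(3) + d(-9) = (-5 + 3²) + 4 = (-5 + 9) + 4 = 4 + 4 = 8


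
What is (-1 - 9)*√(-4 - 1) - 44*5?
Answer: -220 - 10*I*√5 ≈ -220.0 - 22.361*I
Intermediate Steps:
(-1 - 9)*√(-4 - 1) - 44*5 = -10*I*√5 - 220 = -220 - 10*I*√5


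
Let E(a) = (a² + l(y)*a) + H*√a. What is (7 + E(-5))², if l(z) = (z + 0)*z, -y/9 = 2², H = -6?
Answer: 41576524 + 77376*I*√5 ≈ 4.1577e+7 + 1.7302e+5*I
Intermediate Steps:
y = -36 (y = -9*2² = -9*4 = -36)
l(z) = z² (l(z) = z*z = z²)
E(a) = a² - 6*√a + 1296*a (E(a) = (a² + (-36)²*a) - 6*√a = (a² + 1296*a) - 6*√a = a² - 6*√a + 1296*a)
(7 + E(-5))² = (7 + ((-5)² - 6*I*√5 + 1296*(-5)))² = (7 + (25 - 6*I*√5 - 6480))² = (7 + (-6455 - 6*I*√5))² = (-6448 - 6*I*√5)²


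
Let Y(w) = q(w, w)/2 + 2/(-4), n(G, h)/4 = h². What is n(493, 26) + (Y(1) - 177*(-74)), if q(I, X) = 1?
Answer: 15802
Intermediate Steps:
n(G, h) = 4*h²
Y(w) = 0 (Y(w) = 1/2 + 2/(-4) = 1*(½) + 2*(-¼) = ½ - ½ = 0)
n(493, 26) + (Y(1) - 177*(-74)) = 4*26² + (0 - 177*(-74)) = 4*676 + (0 + 13098) = 2704 + 13098 = 15802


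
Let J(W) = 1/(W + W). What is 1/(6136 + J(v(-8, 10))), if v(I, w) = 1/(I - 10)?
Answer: 1/6127 ≈ 0.00016321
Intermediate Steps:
v(I, w) = 1/(-10 + I)
J(W) = 1/(2*W)
1/(6136 + J(v(-8, 10))) = 1/(6136 + 1/(2*(1/(-10 - 8)))) = 1/(6136 + 1/(2*(1/(-18)))) = 1/(6136 + 1/(2*(-1/18))) = 1/(6136 + (½)*(-18)) = 1/(6136 - 9) = 1/6127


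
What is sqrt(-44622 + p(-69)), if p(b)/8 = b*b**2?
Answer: 3*I*sqrt(296966) ≈ 1634.8*I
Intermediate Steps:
p(b) = 8*b**3 (p(b) = 8*(b*b**2) = 8*b**3)
sqrt(-44622 + p(-69)) = sqrt(-44622 + 8*(-69)**3) = sqrt(-44622 + 8*(-328509)) = sqrt(-44622 - 2628072) = sqrt(-2672694) = 3*I*sqrt(296966)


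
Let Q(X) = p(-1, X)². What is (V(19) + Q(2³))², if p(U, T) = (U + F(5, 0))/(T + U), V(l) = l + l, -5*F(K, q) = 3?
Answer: 2172864996/1500625 ≈ 1448.0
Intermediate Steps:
F(K, q) = -⅗ (F(K, q) = -⅕*3 = -⅗)
V(l) = 2*l
p(U, T) = (-⅗ + U)/(T + U) (p(U, T) = (U - ⅗)/(T + U) = (-⅗ + U)/(T + U))
Q(X) = 64/(25*(-1 + X)²) (Q(X) = ((-⅗ - 1)/(X - 1))² = (-8/5/(-1 + X))² = (-8/(5*(-1 + X)))² = 64/(25*(-1 + X)²))
(V(19) + Q(2³))² = (2*19 + 64/(25*(-1 + 2³)²))² = (38 + 64/(25*(-1 + 8)²))² = (38 + (64/25)/7²)² = (38 + (64/25)*(1/49))² = (38 + 64/1225)² = (46614/1225)² = 2172864996/1500625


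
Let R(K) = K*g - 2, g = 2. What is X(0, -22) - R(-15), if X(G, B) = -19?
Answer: 13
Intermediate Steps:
R(K) = -2 + 2*K (R(K) = K*2 - 2 = 2*K - 2 = -2 + 2*K)
X(0, -22) - R(-15) = -19 - (-2 + 2*(-15)) = -19 - (-2 - 30) = -19 - 1*(-32) = -19 + 32 = 13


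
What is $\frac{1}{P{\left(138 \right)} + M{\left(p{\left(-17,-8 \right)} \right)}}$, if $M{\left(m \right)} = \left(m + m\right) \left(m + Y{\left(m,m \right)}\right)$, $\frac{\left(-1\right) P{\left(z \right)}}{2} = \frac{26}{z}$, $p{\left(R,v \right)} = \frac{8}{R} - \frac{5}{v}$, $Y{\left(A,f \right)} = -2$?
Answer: $- \frac{638112}{604147} \approx -1.0562$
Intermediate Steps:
$p{\left(R,v \right)} = - \frac{5}{v} + \frac{8}{R}$
$P{\left(z \right)} = - \frac{52}{z}$ ($P{\left(z \right)} = - 2 \frac{26}{z} = - \frac{52}{z}$)
$M{\left(m \right)} = 2 m \left(-2 + m\right)$ ($M{\left(m \right)} = \left(m + m\right) \left(m - 2\right) = 2 m \left(-2 + m\right)$)
$\frac{1}{P{\left(138 \right)} + M{\left(p{\left(-17,-8 \right)} \right)}} = \frac{1}{- \frac{52}{138} + 2 \left(- \frac{5}{-8} + \frac{8}{-17}\right) \left(-2 + \left(- \frac{5}{-8} + \frac{8}{-17}\right)\right)} = \frac{1}{\left(-52\right) \frac{1}{138} + 2 \left(\left(-5\right) \left(- \frac{1}{8}\right) + 8 \left(- \frac{1}{17}\right)\right) \left(-2 + \left(\left(-5\right) \left(- \frac{1}{8}\right) + 8 \left(- \frac{1}{17}\right)\right)\right)} = \frac{1}{- \frac{26}{69} + 2 \left(\frac{5}{8} - \frac{8}{17}\right) \left(-2 + \left(\frac{5}{8} - \frac{8}{17}\right)\right)} = \frac{1}{- \frac{26}{69} + 2 \cdot \frac{21}{136} \left(-2 + \frac{21}{136}\right)} = \frac{1}{- \frac{26}{69} + 2 \cdot \frac{21}{136} \left(- \frac{251}{136}\right)} = \frac{1}{- \frac{26}{69} - \frac{5271}{9248}} = \frac{1}{- \frac{604147}{638112}} = - \frac{638112}{604147}$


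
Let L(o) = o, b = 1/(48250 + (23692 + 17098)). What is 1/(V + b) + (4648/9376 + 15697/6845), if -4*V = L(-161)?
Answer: 80899002327369/28750951454740 ≈ 2.8138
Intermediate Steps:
b = 1/89040 (b = 1/(48250 + 40790) = 1/89040 ≈ 1.1231e-5)
V = 161/4 (V = -¼*(-161) = 161/4 ≈ 40.250)
1/(V + b) + (4648/9376 + 15697/6845) = 1/(161/4 + 1/89040) + (4648/9376 + 15697/6845) = 1/(3583861/89040) + (4648*(1/9376) + 15697*(1/6845)) = 89040/3583861 + (581/1172 + 15697/6845) = 89040/3583861 + 22373829/8022340 = 80899002327369/28750951454740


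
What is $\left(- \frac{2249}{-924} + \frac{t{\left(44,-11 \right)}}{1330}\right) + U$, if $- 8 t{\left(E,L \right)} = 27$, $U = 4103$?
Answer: $\frac{1441499089}{351120} \approx 4105.4$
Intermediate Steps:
$t{\left(E,L \right)} = - \frac{27}{8}$ ($t{\left(E,L \right)} = \left(- \frac{1}{8}\right) 27 = - \frac{27}{8}$)
$\left(- \frac{2249}{-924} + \frac{t{\left(44,-11 \right)}}{1330}\right) + U = \left(- \frac{2249}{-924} - \frac{27}{8 \cdot 1330}\right) + 4103 = \left(\left(-2249\right) \left(- \frac{1}{924}\right) - \frac{27}{10640}\right) + 4103 = \left(\frac{2249}{924} - \frac{27}{10640}\right) + 4103 = \frac{853729}{351120} + 4103 = \frac{1441499089}{351120}$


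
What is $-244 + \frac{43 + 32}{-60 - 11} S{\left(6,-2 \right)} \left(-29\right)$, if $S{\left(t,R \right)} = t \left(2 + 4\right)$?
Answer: $\frac{60976}{71} \approx 858.82$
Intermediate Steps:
$S{\left(t,R \right)} = 6 t$ ($S{\left(t,R \right)} = t 6 = 6 t$)
$-244 + \frac{43 + 32}{-60 - 11} S{\left(6,-2 \right)} \left(-29\right) = -244 + \frac{43 + 32}{-60 - 11} \cdot 6 \cdot 6 \left(-29\right) = -244 + \frac{75}{-71} \cdot 36 \left(-29\right) = -244 + 75 \left(- \frac{1}{71}\right) 36 \left(-29\right) = -244 + \left(- \frac{75}{71}\right) 36 \left(-29\right) = -244 - - \frac{78300}{71} = -244 + \frac{78300}{71} = \frac{60976}{71}$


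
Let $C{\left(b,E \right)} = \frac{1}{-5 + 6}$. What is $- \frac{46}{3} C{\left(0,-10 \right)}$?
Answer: $- \frac{46}{3} \approx -15.333$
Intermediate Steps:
$C{\left(b,E \right)} = 1$ ($C{\left(b,E \right)} = 1^{-1} = 1$)
$- \frac{46}{3} C{\left(0,-10 \right)} = - \frac{46}{3} \cdot 1 = \left(-46\right) \frac{1}{3} \cdot 1 = \left(- \frac{46}{3}\right) 1 = - \frac{46}{3}$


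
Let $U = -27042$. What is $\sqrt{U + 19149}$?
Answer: $3 i \sqrt{877} \approx 88.843 i$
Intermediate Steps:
$\sqrt{U + 19149} = \sqrt{-27042 + 19149} = \sqrt{-7893} = 3 i \sqrt{877}$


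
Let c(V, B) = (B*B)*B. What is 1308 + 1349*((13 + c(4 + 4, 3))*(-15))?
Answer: -808092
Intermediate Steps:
c(V, B) = B**3 (c(V, B) = B**2*B = B**3)
1308 + 1349*((13 + c(4 + 4, 3))*(-15)) = 1308 + 1349*((13 + 3**3)*(-15)) = 1308 + 1349*((13 + 27)*(-15)) = 1308 + 1349*(40*(-15)) = 1308 + 1349*(-600) = 1308 - 809400 = -808092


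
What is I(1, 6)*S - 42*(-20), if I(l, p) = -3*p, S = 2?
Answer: 804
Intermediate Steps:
I(1, 6)*S - 42*(-20) = -3*6*2 - 42*(-20) = -18*2 + 840 = -36 + 840 = 804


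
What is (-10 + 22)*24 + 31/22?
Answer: 6367/22 ≈ 289.41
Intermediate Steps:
(-10 + 22)*24 + 31/22 = 12*24 + 31*(1/22) = 288 + 31/22 = 6367/22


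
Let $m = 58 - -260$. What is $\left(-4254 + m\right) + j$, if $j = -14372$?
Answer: $-18308$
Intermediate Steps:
$m = 318$ ($m = 58 + 260 = 318$)
$\left(-4254 + m\right) + j = \left(-4254 + 318\right) - 14372 = -3936 - 14372 = -18308$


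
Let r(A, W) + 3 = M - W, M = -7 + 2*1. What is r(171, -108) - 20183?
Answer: -20083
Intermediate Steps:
M = -5 (M = -7 + 2 = -5)
r(A, W) = -8 - W (r(A, W) = -3 + (-5 - W) = -8 - W)
r(171, -108) - 20183 = (-8 - 1*(-108)) - 20183 = (-8 + 108) - 20183 = 100 - 20183 = -20083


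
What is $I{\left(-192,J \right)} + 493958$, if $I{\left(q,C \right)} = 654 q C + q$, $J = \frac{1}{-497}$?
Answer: $\frac{245527270}{497} \approx 4.9402 \cdot 10^{5}$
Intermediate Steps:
$J = - \frac{1}{497} \approx -0.0020121$
$I{\left(q,C \right)} = q + 654 C q$ ($I{\left(q,C \right)} = 654 C q + q = q + 654 C q$)
$I{\left(-192,J \right)} + 493958 = - 192 \left(1 + 654 \left(- \frac{1}{497}\right)\right) + 493958 = - 192 \left(1 - \frac{654}{497}\right) + 493958 = \left(-192\right) \left(- \frac{157}{497}\right) + 493958 = \frac{30144}{497} + 493958 = \frac{245527270}{497}$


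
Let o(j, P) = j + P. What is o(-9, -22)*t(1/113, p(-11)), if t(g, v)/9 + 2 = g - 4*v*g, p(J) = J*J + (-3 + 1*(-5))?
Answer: 188883/113 ≈ 1671.5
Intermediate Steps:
o(j, P) = P + j
p(J) = -8 + J**2 (p(J) = J**2 + (-3 - 5) = J**2 - 8 = -8 + J**2)
t(g, v) = -18 + 9*g - 36*g*v (t(g, v) = -18 + 9*(g - 4*v*g) = -18 + 9*(g - 4*g*v) = -18 + (9*g - 36*g*v) = -18 + 9*g - 36*g*v)
o(-9, -22)*t(1/113, p(-11)) = (-22 - 9)*(-18 + 9/113 - 36*(-8 + (-11)**2)/113) = -31*(-18 + 9*(1/113) - 36*1/113*(-8 + 121)) = -31*(-18 + 9/113 - 36*1/113*113) = -31*(-18 + 9/113 - 36) = -31*(-6093/113) = 188883/113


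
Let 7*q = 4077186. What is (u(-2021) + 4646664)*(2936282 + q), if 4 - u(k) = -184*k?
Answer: 105293381292640/7 ≈ 1.5042e+13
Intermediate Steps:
u(k) = 4 + 184*k (u(k) = 4 - (-184)*k = 4 + 184*k)
q = 4077186/7 (q = (⅐)*4077186 = 4077186/7 ≈ 5.8246e+5)
(u(-2021) + 4646664)*(2936282 + q) = ((4 + 184*(-2021)) + 4646664)*(2936282 + 4077186/7) = ((4 - 371864) + 4646664)*(24631160/7) = (-371860 + 4646664)*(24631160/7) = 4274804*(24631160/7) = 105293381292640/7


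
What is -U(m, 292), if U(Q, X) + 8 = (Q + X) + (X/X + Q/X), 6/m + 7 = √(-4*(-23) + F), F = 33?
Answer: -3168513/11096 - 4395*√5/11096 ≈ -286.44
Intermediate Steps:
m = 6/(-7 + 5*√5) (m = 6/(-7 + √(-4*(-23) + 33)) = 6/(-7 + √(92 + 33)) = 6/(-7 + √125) = 6/(-7 + 5*√5) ≈ 1.4353)
U(Q, X) = -7 + Q + X + Q/X (U(Q, X) = -8 + ((Q + X) + (X/X + Q/X)) = -8 + ((Q + X) + (1 + Q/X)) = -8 + (1 + Q + X + Q/X) = -7 + Q + X + Q/X)
-U(m, 292) = -(-7 + (21/38 + 15*√5/38) + 292 + (21/38 + 15*√5/38)/292) = -(-7 + (21/38 + 15*√5/38) + 292 + (21/38 + 15*√5/38)*(1/292)) = -(-7 + (21/38 + 15*√5/38) + 292 + (21/11096 + 15*√5/11096)) = -(3168513/11096 + 4395*√5/11096) = -3168513/11096 - 4395*√5/11096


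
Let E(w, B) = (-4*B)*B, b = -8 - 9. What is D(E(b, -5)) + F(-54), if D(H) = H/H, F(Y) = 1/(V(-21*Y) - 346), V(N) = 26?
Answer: 319/320 ≈ 0.99687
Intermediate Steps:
b = -17
E(w, B) = -4*B**2
F(Y) = -1/320 (F(Y) = 1/(26 - 346) = 1/(-320) = -1/320)
D(H) = 1
D(E(b, -5)) + F(-54) = 1 - 1/320 = 319/320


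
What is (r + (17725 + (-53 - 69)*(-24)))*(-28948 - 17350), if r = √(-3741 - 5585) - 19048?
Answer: -74308290 - 46298*I*√9326 ≈ -7.4308e+7 - 4.4711e+6*I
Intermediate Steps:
r = -19048 + I*√9326 (r = √(-9326) - 19048 = I*√9326 - 19048 = -19048 + I*√9326 ≈ -19048.0 + 96.571*I)
(r + (17725 + (-53 - 69)*(-24)))*(-28948 - 17350) = ((-19048 + I*√9326) + (17725 + (-53 - 69)*(-24)))*(-28948 - 17350) = ((-19048 + I*√9326) + (17725 - 122*(-24)))*(-46298) = ((-19048 + I*√9326) + (17725 + 2928))*(-46298) = ((-19048 + I*√9326) + 20653)*(-46298) = (1605 + I*√9326)*(-46298) = -74308290 - 46298*I*√9326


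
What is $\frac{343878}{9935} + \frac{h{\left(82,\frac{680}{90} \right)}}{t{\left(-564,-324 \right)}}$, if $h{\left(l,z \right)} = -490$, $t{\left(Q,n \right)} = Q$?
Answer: $\frac{99407671}{2801670} \approx 35.482$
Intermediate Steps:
$\frac{343878}{9935} + \frac{h{\left(82,\frac{680}{90} \right)}}{t{\left(-564,-324 \right)}} = \frac{343878}{9935} - \frac{490}{-564} = 343878 \cdot \frac{1}{9935} - - \frac{245}{282} = \frac{343878}{9935} + \frac{245}{282} = \frac{99407671}{2801670}$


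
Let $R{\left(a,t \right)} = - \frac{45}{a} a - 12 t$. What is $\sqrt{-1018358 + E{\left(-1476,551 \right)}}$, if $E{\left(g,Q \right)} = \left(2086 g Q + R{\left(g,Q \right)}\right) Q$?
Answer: $i \sqrt{934772734901} \approx 9.6684 \cdot 10^{5} i$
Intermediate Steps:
$R{\left(a,t \right)} = -45 - 12 t$
$E{\left(g,Q \right)} = Q \left(-45 - 12 Q + 2086 Q g\right)$ ($E{\left(g,Q \right)} = \left(2086 g Q - \left(45 + 12 Q\right)\right) Q = \left(2086 Q g - \left(45 + 12 Q\right)\right) Q = \left(-45 - 12 Q + 2086 Q g\right) Q = Q \left(-45 - 12 Q + 2086 Q g\right)$)
$\sqrt{-1018358 + E{\left(-1476,551 \right)}} = \sqrt{-1018358 + 551 \left(-45 - 6612 + 2086 \cdot 551 \left(-1476\right)\right)} = \sqrt{-1018358 + 551 \left(-45 - 6612 - 1696493736\right)} = \sqrt{-1018358 + 551 \left(-1696500393\right)} = \sqrt{-1018358 - 934771716543} = \sqrt{-934772734901} = i \sqrt{934772734901}$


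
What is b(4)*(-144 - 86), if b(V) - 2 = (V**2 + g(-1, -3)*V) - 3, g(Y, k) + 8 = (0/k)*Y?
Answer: 3910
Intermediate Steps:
g(Y, k) = -8 (g(Y, k) = -8 + (0/k)*Y = -8 + 0*Y = -8 + 0 = -8)
b(V) = -1 + V**2 - 8*V (b(V) = 2 + ((V**2 - 8*V) - 3) = 2 + (-3 + V**2 - 8*V) = -1 + V**2 - 8*V)
b(4)*(-144 - 86) = (-1 + 4**2 - 8*4)*(-144 - 86) = (-1 + 16 - 32)*(-230) = -17*(-230) = 3910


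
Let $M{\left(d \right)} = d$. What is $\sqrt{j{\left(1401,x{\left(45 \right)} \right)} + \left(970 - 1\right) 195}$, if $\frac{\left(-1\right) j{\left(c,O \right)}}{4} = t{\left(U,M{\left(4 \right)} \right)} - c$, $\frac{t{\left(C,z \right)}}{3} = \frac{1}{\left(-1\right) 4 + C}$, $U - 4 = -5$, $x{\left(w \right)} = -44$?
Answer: $\frac{\sqrt{4864035}}{5} \approx 441.09$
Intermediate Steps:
$U = -1$ ($U = 4 - 5 = -1$)
$t{\left(C,z \right)} = \frac{3}{-4 + C}$ ($t{\left(C,z \right)} = \frac{3}{\left(-1\right) 4 + C} = \frac{3}{-4 + C}$)
$j{\left(c,O \right)} = \frac{12}{5} + 4 c$ ($j{\left(c,O \right)} = - 4 \left(\frac{3}{-4 - 1} - c\right) = - 4 \left(\frac{3}{-5} - c\right) = - 4 \left(3 \left(- \frac{1}{5}\right) - c\right) = - 4 \left(- \frac{3}{5} - c\right) = \frac{12}{5} + 4 c$)
$\sqrt{j{\left(1401,x{\left(45 \right)} \right)} + \left(970 - 1\right) 195} = \sqrt{\left(\frac{12}{5} + 4 \cdot 1401\right) + \left(970 - 1\right) 195} = \sqrt{\left(\frac{12}{5} + 5604\right) + 969 \cdot 195} = \sqrt{\frac{28032}{5} + 188955} = \sqrt{\frac{972807}{5}} = \frac{\sqrt{4864035}}{5}$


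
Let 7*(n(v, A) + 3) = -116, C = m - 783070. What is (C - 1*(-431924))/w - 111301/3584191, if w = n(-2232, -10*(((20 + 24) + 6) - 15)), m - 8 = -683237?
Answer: 25951767711138/491034167 ≈ 52851.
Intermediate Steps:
m = -683229 (m = 8 - 683237 = -683229)
C = -1466299 (C = -683229 - 783070 = -1466299)
n(v, A) = -137/7 (n(v, A) = -3 + (1/7)*(-116) = -3 - 116/7 = -137/7)
w = -137/7 ≈ -19.571
(C - 1*(-431924))/w - 111301/3584191 = (-1466299 - 1*(-431924))/(-137/7) - 111301/3584191 = (-1466299 + 431924)*(-7/137) - 111301*1/3584191 = -1034375*(-7/137) - 111301/3584191 = 7240625/137 - 111301/3584191 = 25951767711138/491034167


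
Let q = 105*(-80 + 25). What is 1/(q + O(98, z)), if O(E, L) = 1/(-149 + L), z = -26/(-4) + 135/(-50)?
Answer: -726/4192655 ≈ -0.00017316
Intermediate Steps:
q = -5775 (q = 105*(-55) = -5775)
z = 19/5 (z = -26*(-¼) + 135*(-1/50) = 13/2 - 27/10 = 19/5 ≈ 3.8000)
1/(q + O(98, z)) = 1/(-5775 + 1/(-149 + 19/5)) = 1/(-5775 + 1/(-726/5)) = 1/(-5775 - 5/726) = 1/(-4192655/726) = -726/4192655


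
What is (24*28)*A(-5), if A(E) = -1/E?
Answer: 672/5 ≈ 134.40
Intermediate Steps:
(24*28)*A(-5) = (24*28)*(-1/(-5)) = 672*(-1*(-⅕)) = 672*(⅕) = 672/5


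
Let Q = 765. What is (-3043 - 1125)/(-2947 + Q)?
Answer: 2084/1091 ≈ 1.9102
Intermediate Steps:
(-3043 - 1125)/(-2947 + Q) = (-3043 - 1125)/(-2947 + 765) = -4168/(-2182) = -4168*(-1/2182) = 2084/1091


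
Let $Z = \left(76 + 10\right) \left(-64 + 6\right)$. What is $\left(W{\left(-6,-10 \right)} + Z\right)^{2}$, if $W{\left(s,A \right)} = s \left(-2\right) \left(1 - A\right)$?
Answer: $23580736$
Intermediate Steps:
$W{\left(s,A \right)} = - 2 s \left(1 - A\right)$
$Z = -4988$ ($Z = 86 \left(-58\right) = -4988$)
$\left(W{\left(-6,-10 \right)} + Z\right)^{2} = \left(2 \left(-6\right) \left(-1 - 10\right) - 4988\right)^{2} = \left(2 \left(-6\right) \left(-11\right) - 4988\right)^{2} = \left(132 - 4988\right)^{2} = \left(-4856\right)^{2} = 23580736$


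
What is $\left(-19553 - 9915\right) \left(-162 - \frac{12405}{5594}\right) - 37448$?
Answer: $\frac{13430396566}{2797} \approx 4.8017 \cdot 10^{6}$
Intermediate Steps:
$\left(-19553 - 9915\right) \left(-162 - \frac{12405}{5594}\right) - 37448 = - 29468 \left(-162 - \frac{12405}{5594}\right) - 37448 = \left(-29468\right) \left(- \frac{918633}{5594}\right) - 37448 = \frac{13535138622}{2797} - 37448 = \frac{13430396566}{2797}$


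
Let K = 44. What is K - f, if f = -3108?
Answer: 3152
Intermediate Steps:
K - f = 44 - 1*(-3108) = 44 + 3108 = 3152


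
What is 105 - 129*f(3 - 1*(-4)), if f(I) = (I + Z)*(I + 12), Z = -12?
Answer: 12360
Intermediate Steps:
f(I) = (-12 + I)*(12 + I) (f(I) = (I - 12)*(I + 12) = (-12 + I)*(12 + I))
105 - 129*f(3 - 1*(-4)) = 105 - 129*(-144 + (3 - 1*(-4))**2) = 105 - 129*(-144 + (3 + 4)**2) = 105 - 129*(-144 + 7**2) = 105 - 129*(-144 + 49) = 105 - 129*(-95) = 105 + 12255 = 12360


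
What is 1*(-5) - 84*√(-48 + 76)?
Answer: -5 - 168*√7 ≈ -449.49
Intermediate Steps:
1*(-5) - 84*√(-48 + 76) = -5 - 168*√7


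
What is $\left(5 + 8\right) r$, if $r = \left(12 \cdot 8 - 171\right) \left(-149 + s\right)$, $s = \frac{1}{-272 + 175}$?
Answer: $\frac{14092650}{97} \approx 1.4529 \cdot 10^{5}$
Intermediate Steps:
$s = - \frac{1}{97}$ ($s = \frac{1}{-97} = - \frac{1}{97} \approx -0.010309$)
$r = \frac{1084050}{97}$ ($r = \left(12 \cdot 8 - 171\right) \left(-149 - \frac{1}{97}\right) = \left(96 - 171\right) \left(- \frac{14454}{97}\right) = \left(-75\right) \left(- \frac{14454}{97}\right) = \frac{1084050}{97} \approx 11176.0$)
$\left(5 + 8\right) r = \left(5 + 8\right) \frac{1084050}{97} = 13 \cdot \frac{1084050}{97} = \frac{14092650}{97}$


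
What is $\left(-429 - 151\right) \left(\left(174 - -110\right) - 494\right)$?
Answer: $121800$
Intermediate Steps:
$\left(-429 - 151\right) \left(\left(174 - -110\right) - 494\right) = - 580 \left(\left(174 + 110\right) - 494\right) = - 580 \left(284 - 494\right) = \left(-580\right) \left(-210\right) = 121800$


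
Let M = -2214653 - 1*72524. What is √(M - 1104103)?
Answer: 4*I*√211955 ≈ 1841.5*I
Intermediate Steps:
M = -2287177 (M = -2214653 - 72524 = -2287177)
√(M - 1104103) = √(-2287177 - 1104103) = √(-3391280) = 4*I*√211955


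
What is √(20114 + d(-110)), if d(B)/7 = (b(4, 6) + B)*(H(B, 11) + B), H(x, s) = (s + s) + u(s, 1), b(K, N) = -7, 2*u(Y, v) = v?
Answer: √367106/2 ≈ 302.95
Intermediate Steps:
u(Y, v) = v/2
H(x, s) = ½ + 2*s (H(x, s) = (s + s) + (½)*1 = 2*s + ½ = ½ + 2*s)
d(B) = 7*(-7 + B)*(45/2 + B) (d(B) = 7*((-7 + B)*((½ + 2*11) + B)) = 7*((-7 + B)*((½ + 22) + B)) = 7*((-7 + B)*(45/2 + B)) = 7*(-7 + B)*(45/2 + B))
√(20114 + d(-110)) = √(20114 + (-2205/2 + 7*(-110)² + (217/2)*(-110))) = √(20114 + (-2205/2 + 7*12100 - 11935)) = √(20114 + (-2205/2 + 84700 - 11935)) = √(20114 + 143325/2) = √(183553/2) = √367106/2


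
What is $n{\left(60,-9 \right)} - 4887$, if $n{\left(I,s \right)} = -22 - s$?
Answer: $-4900$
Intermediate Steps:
$n{\left(60,-9 \right)} - 4887 = \left(-22 - -9\right) - 4887 = \left(-22 + 9\right) - 4887 = -13 - 4887 = -4900$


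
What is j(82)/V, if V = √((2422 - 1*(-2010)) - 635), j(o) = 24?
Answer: 24*√3797/3797 ≈ 0.38949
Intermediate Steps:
V = √3797 (V = √((2422 + 2010) - 635) = √(4432 - 635) = √3797 ≈ 61.620)
j(82)/V = 24/(√3797) = 24*(√3797/3797) = 24*√3797/3797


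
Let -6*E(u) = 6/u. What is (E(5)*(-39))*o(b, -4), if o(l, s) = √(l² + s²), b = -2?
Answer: 78*√5/5 ≈ 34.883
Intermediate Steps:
E(u) = -1/u
(E(5)*(-39))*o(b, -4) = (-1/5*(-39))*√((-2)² + (-4)²) = (-1*⅕*(-39))*√(4 + 16) = (-⅕*(-39))*√20 = 39*(2*√5)/5 = 78*√5/5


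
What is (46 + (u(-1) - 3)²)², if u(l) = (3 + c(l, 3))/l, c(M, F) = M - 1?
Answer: 3844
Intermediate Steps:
c(M, F) = -1 + M
u(l) = (2 + l)/l (u(l) = (3 + (-1 + l))/l = (2 + l)/l)
(46 + (u(-1) - 3)²)² = (46 + ((2 - 1)/(-1) - 3)²)² = (46 + (-1*1 - 3)²)² = (46 + (-1 - 3)²)² = (46 + (-4)²)² = (46 + 16)² = 62² = 3844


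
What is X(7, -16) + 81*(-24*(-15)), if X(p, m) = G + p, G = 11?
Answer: 29178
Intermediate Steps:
X(p, m) = 11 + p
X(7, -16) + 81*(-24*(-15)) = (11 + 7) + 81*(-24*(-15)) = 18 + 81*360 = 18 + 29160 = 29178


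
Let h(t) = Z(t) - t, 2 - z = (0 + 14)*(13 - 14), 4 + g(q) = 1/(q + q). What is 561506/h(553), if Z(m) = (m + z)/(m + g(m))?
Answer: -340943635670/335149521 ≈ -1017.3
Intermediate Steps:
g(q) = -4 + 1/(2*q) (g(q) = -4 + 1/(q + q) = -4 + 1/(2*q))
z = 16 (z = 2 - (0 + 14)*(13 - 14) = 2 - 14*(-1) = 2 - 1*(-14) = 2 + 14 = 16)
Z(m) = (16 + m)/(-4 + m + 1/(2*m)) (Z(m) = (m + 16)/(m + (-4 + 1/(2*m))) = (16 + m)/(-4 + m + 1/(2*m)))
h(t) = -t + 2*t*(16 + t)/(1 + 2*t*(-4 + t)) (h(t) = 2*t*(16 + t)/(1 + 2*t*(-4 + t)) - t = -t + 2*t*(16 + t)/(1 + 2*t*(-4 + t)))
561506/h(553) = 561506/(-1*553 + (16 + 553)/(-4 + 553 + (½)/553)) = 561506/(-553 + 569/(-4 + 553 + (½)*(1/553))) = 561506/(-553 + 569/(-4 + 553 + 1/1106)) = 561506/(-553 + 569/(607195/1106)) = 561506/(-553 + (1106/607195)*569) = 561506/(-553 + 629314/607195) = 561506/(-335149521/607195) = 561506*(-607195/335149521) = -340943635670/335149521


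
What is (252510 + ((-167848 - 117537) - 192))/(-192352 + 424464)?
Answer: -33067/232112 ≈ -0.14246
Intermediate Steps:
(252510 + ((-167848 - 117537) - 192))/(-192352 + 424464) = (252510 + (-285385 - 192))/232112 = (252510 - 285577)*(1/232112) = -33067*1/232112 = -33067/232112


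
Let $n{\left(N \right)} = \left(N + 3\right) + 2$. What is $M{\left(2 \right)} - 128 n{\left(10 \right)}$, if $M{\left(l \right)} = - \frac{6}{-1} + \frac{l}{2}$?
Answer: $-1913$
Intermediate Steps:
$n{\left(N \right)} = 5 + N$ ($n{\left(N \right)} = \left(3 + N\right) + 2 = 5 + N$)
$M{\left(l \right)} = 6 + \frac{l}{2}$ ($M{\left(l \right)} = \left(-6\right) \left(-1\right) + l \frac{1}{2} = 6 + \frac{l}{2}$)
$M{\left(2 \right)} - 128 n{\left(10 \right)} = \left(6 + \frac{1}{2} \cdot 2\right) - 128 \left(5 + 10\right) = \left(6 + 1\right) - 1920 = 7 - 1920 = -1913$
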